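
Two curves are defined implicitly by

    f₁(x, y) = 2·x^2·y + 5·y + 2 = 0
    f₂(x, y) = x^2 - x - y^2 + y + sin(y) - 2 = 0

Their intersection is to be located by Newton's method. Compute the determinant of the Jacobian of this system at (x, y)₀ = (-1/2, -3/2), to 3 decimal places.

23.212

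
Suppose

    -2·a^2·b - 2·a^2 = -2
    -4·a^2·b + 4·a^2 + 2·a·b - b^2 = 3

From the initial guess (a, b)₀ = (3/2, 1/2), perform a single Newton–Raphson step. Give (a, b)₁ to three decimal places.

At (3/2, 1/2): F = (-4.750, 2.750).
Jacobian J = [[-4·a·b - 4·a, -2·a^2], [-8·a·b + 8·a + 2·b, -4·a^2 + 2·a - 2·b]].
At the point, J = [[-9.000, -4.500], [7.000, -7.000]] (det J = 94.500).
Solving J·Δ = −F gives Δ = (-0.483, -0.090).
Then the next iterate is (a, b)₁ = (1.017, 0.410).

(1.017, 0.410)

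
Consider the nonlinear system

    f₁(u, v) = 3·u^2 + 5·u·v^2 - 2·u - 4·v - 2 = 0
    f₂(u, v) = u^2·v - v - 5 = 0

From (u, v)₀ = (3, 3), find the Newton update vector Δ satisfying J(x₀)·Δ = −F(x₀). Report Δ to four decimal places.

(-0.4698, -1.3179)

At (3, 3): F = (142.0000, 19.0000).
Jacobian J = [[6·u + 5·v^2 - 2, 10·u·v - 4], [2·u·v, u^2 - 1]].
At the point, J = [[61.0000, 86.0000], [18.0000, 8.0000]] (det J = -1060.0000).
Solving J·Δ = −F gives Δ = (-0.4698, -1.3179).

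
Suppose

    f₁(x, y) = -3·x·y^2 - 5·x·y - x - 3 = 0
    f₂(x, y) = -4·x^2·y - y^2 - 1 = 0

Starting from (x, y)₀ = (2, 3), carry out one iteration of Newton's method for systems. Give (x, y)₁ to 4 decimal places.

At (2, 3): F = (-89.0000, -58.0000).
Jacobian J = [[-3·y^2 - 5·y - 1, -6·x·y - 5·x], [-8·x·y, -4·x^2 - 2·y]].
At the point, J = [[-43.0000, -46.0000], [-48.0000, -22.0000]] (det J = -1262.0000).
Solving J·Δ = −F gives Δ = (-0.5626, -1.4089).
Then the next iterate is (x, y)₁ = (1.4374, 1.5911).

(1.4374, 1.5911)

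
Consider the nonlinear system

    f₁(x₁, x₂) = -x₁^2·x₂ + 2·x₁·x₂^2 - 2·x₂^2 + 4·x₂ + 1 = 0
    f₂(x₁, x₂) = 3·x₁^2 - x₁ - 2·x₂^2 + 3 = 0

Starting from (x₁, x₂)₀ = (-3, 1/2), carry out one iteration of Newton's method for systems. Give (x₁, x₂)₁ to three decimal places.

(-1.309, 0.686)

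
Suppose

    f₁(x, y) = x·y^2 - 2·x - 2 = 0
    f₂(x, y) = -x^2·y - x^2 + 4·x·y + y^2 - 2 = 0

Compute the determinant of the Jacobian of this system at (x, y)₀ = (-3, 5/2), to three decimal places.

J = [[y^2 - 2, 2·x·y], [-2·x·y - 2·x + 4·y, -x^2 + 4·x + 2·y]].
At the point, J = [[4.250, -15.000], [31.000, -16.000]].
det J = 397.000.

397.000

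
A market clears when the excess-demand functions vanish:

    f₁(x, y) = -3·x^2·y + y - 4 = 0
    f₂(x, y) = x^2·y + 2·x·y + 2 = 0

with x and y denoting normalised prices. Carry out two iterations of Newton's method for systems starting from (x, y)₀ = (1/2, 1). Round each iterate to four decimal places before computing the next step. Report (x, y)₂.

(0.2590, 2.9549)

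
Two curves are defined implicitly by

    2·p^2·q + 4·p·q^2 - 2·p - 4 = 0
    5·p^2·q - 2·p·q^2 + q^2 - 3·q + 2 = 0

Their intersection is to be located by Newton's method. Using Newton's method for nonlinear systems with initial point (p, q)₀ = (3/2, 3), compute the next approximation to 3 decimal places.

At (3/2, 3): F = (60.500, 8.750).
Jacobian J = [[4·p·q + 4·q^2 - 2, 2·p^2 + 8·p·q], [10·p·q - 2·q^2, 5·p^2 - 4·p·q + 2·q - 3]].
At the point, J = [[52.000, 40.500], [27.000, -3.750]] (det J = -1288.500).
Solving J·Δ = −F gives Δ = (-0.451, -0.915).
Then the next iterate is (p, q)₁ = (1.049, 2.085).

(1.049, 2.085)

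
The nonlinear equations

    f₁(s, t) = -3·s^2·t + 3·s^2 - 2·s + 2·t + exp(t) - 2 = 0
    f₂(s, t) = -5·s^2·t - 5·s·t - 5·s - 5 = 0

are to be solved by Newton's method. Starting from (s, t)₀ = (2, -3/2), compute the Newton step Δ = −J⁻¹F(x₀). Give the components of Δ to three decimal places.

At (2, -3/2): F = (21.22313, 30.000).
Jacobian J = [[-6·s·t + 6·s - 2, -3·s^2 + exp(t) + 2], [-10·s·t - 5·t - 5, -5·s^2 - 5·s]].
At the point, J = [[28.000, -9.77687], [32.500, -30.000]] (det J = -522.25173).
Solving J·Δ = −F gives Δ = (-0.658, 0.288).

(-0.658, 0.288)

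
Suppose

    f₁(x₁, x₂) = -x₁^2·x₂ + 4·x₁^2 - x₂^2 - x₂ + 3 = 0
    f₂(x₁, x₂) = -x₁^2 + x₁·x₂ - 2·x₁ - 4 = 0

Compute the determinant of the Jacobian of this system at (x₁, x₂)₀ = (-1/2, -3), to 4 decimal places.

22.5000

J = [[-2·x₁·x₂ + 8·x₁, -x₁^2 - 2·x₂ - 1], [-2·x₁ + x₂ - 2, x₁]].
At the point, J = [[-7.0000, 4.7500], [-4.0000, -0.5000]].
det J = 22.5000.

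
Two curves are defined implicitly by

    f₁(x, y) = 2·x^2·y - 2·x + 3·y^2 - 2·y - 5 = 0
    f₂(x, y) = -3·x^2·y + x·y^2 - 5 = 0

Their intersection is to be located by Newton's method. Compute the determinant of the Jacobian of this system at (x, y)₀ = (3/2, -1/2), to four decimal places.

43.6250

J = [[4·x·y - 2, 2·x^2 + 6·y - 2], [-6·x·y + y^2, -3·x^2 + 2·x·y]].
At the point, J = [[-5.0000, -0.5000], [4.7500, -8.2500]].
det J = 43.6250.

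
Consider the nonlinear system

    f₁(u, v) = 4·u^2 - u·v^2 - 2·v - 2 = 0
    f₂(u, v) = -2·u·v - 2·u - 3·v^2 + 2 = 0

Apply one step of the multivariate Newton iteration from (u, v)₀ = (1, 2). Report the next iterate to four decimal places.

(0.8696, 0.9130)

At (1, 2): F = (-6.0000, -16.0000).
Jacobian J = [[8·u - v^2, -2·u·v - 2], [-2·v - 2, -2·u - 6·v]].
At the point, J = [[4.0000, -6.0000], [-6.0000, -14.0000]] (det J = -92.0000).
Solving J·Δ = −F gives Δ = (-0.1304, -1.0870).
Then the next iterate is (u, v)₁ = (0.8696, 0.9130).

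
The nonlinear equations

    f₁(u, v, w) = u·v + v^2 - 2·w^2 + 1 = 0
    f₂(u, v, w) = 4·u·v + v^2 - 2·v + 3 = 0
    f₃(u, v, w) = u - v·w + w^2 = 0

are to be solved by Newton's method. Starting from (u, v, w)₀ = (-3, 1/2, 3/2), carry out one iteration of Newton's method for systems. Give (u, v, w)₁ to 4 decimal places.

(0.3038, 0.7198, 0.9104)

At (-3, 1/2, 3/2): F = (-4.7500, -3.7500, -1.5000).
Jacobian J = [[v, u + 2·v, -4·w], [4·v, 4·u + 2·v - 2, 0], [1, -w, -v + 2·w]].
At the point, J = [[0.5000, -2.0000, -6.0000], [2.0000, -13.0000, 0.0000], [1.0000, -1.5000, 2.5000]] (det J = -66.2500).
Solving J·Δ = −F gives Δ = (3.3038, 0.2198, -0.5896).
Then the next iterate is (u, v, w)₁ = (0.3038, 0.7198, 0.9104).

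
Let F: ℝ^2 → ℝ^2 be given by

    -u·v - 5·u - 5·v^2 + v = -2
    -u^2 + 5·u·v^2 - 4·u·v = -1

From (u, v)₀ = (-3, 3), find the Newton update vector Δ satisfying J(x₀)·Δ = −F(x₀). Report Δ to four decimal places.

(0.9365, -0.9035)

At (-3, 3): F = (-16.0000, -107.0000).
Jacobian J = [[-v - 5, -u - 10·v + 1], [-2·u + 5·v^2 - 4·v, 10·u·v - 4·u]].
At the point, J = [[-8.0000, -26.0000], [39.0000, -78.0000]] (det J = 1638.0000).
Solving J·Δ = −F gives Δ = (0.9365, -0.9035).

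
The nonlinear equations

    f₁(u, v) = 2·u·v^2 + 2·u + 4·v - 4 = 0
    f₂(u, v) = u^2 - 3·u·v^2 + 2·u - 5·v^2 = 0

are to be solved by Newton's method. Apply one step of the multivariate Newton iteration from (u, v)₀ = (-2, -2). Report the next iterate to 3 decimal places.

(-2.200, -0.300)

At (-2, -2): F = (-32.000, 4.000).
Jacobian J = [[2·v^2 + 2, 4·u·v + 4], [2·u - 3·v^2 + 2, -6·u·v - 10·v]].
At the point, J = [[10.000, 20.000], [-14.000, -4.000]] (det J = 240.000).
Solving J·Δ = −F gives Δ = (-0.200, 1.700).
Then the next iterate is (u, v)₁ = (-2.200, -0.300).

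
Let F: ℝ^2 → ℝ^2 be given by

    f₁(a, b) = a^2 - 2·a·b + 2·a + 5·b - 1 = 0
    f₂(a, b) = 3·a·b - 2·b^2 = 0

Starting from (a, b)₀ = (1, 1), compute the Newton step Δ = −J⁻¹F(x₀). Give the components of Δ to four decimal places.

At (1, 1): F = (5.0000, 1.0000).
Jacobian J = [[2·a - 2·b + 2, -2·a + 5], [3·b, 3·a - 4·b]].
At the point, J = [[2.0000, 3.0000], [3.0000, -1.0000]] (det J = -11.0000).
Solving J·Δ = −F gives Δ = (-0.7273, -1.1818).

(-0.7273, -1.1818)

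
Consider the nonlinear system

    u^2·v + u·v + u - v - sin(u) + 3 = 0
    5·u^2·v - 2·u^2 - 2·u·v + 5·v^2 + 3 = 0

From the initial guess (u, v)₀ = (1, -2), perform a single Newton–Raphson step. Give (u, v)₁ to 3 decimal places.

(1.304, -1.475)

At (1, -2): F = (1.15853, 15.000).
Jacobian J = [[2·u·v + v - cos(u) + 1, u^2 + u - 1], [10·u·v - 4·u - 2·v, 5·u^2 - 2·u + 10·v]].
At the point, J = [[-5.54030, 1.000], [-20.000, -17.000]] (det J = 114.18514).
Solving J·Δ = −F gives Δ = (0.304, 0.525).
Then the next iterate is (u, v)₁ = (1.304, -1.475).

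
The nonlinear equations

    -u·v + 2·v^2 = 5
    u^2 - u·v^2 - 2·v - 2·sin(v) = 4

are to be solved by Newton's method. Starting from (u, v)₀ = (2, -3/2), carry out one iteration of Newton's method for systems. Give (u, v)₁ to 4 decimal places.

(1.3124, -1.3164)

At (2, -3/2): F = (2.5000, 0.494990).
Jacobian J = [[-v, -u + 4·v], [2·u - v^2, -2·u·v - 2·cos(v) - 2]].
At the point, J = [[1.5000, -8.0000], [1.7500, 3.858526]] (det J = 19.787788).
Solving J·Δ = −F gives Δ = (-0.6876, 0.1836).
Then the next iterate is (u, v)₁ = (1.3124, -1.3164).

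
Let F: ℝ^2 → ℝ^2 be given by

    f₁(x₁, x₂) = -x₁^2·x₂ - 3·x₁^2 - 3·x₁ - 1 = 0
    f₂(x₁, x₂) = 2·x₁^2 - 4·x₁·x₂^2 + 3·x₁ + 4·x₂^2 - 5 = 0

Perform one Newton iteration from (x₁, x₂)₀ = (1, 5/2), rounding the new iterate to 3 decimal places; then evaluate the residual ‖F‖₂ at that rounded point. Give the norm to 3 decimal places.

0.000

At (1, 5/2): F = (-9.500, 0.000).
Jacobian J = [[-2·x₁·x₂ - 6·x₁ - 3, -x₁^2], [4·x₁ - 4·x₂^2 + 3, -8·x₁·x₂ + 8·x₂]].
At the point, J = [[-14.000, -1.000], [-18.000, 0.000]] (det J = -18.000).
Solving J·Δ = −F gives Δ = (0.000, -9.500).
Then the next iterate is (x₁, x₂)₁ = (1.000, -7.000).
Re-evaluating at (1.000, -7.000): F = (0.000, 0.000), so ‖F‖₂ = 0.000.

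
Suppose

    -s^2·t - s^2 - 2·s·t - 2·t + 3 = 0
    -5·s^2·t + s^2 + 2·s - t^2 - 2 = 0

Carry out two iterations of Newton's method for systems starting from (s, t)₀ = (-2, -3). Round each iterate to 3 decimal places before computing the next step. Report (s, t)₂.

(-1.782, -0.059)

At (-2, -3): F = (5.000, 49.000).
Jacobian J = [[-2·s·t - 2·s - 2·t, -s^2 - 2·s - 2], [-10·s·t + 2·s + 2, -5·s^2 - 2·t]].
At the point, J = [[-2.000, -2.000], [-62.000, -14.000]] (det J = -96.000).
Solving J·Δ = −F gives Δ = (0.292, 2.208).
Then the next iterate is (s, t)₁ = (-1.708, -0.792).
Round to (-1.708, -0.792) and repeat: F = (1.27174, 8.42637), J = [[2.29453, -1.50126], [-14.94336, -13.00232]].
Δ = (-0.074, 0.733), so (s, t)₂ = (-1.782, -0.059).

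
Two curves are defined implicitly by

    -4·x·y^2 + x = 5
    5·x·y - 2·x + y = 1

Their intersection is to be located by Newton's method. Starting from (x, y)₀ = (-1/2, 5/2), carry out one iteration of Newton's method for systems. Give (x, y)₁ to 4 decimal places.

At (-1/2, 5/2): F = (7.0000, -3.7500).
Jacobian J = [[-4·y^2 + 1, -8·x·y], [5·y - 2, 5·x + 1]].
At the point, J = [[-24.0000, 10.0000], [10.5000, -1.5000]] (det J = -69.0000).
Solving J·Δ = −F gives Δ = (0.3913, 0.2391).
Then the next iterate is (x, y)₁ = (-0.1087, 2.7391).

(-0.1087, 2.7391)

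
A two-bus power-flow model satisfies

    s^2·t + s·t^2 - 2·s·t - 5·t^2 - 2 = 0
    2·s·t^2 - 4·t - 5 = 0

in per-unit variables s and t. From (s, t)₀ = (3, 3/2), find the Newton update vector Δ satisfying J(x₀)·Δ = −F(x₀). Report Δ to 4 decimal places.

(0.1589, -0.2297)

At (3, 3/2): F = (-2.0000, 2.5000).
Jacobian J = [[2·s·t + t^2 - 2·t, s^2 + 2·s·t - 2·s - 10·t], [2·t^2, 4·s·t - 4]].
At the point, J = [[8.2500, -3.0000], [4.5000, 14.0000]] (det J = 129.0000).
Solving J·Δ = −F gives Δ = (0.1589, -0.2297).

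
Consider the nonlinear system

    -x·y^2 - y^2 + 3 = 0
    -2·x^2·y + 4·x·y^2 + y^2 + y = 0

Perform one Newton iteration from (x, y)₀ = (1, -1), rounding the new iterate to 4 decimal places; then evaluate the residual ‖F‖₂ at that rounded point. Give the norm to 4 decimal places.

5.2429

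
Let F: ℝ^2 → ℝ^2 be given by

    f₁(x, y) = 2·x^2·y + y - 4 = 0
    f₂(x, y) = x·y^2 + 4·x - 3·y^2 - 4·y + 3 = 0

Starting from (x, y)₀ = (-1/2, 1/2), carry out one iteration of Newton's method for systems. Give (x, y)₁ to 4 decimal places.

At (-1/2, 1/2): F = (-3.2500, -1.8750).
Jacobian J = [[4·x·y, 2·x^2 + 1], [y^2 + 4, 2·x·y - 6·y - 4]].
At the point, J = [[-1.0000, 1.5000], [4.2500, -7.5000]] (det J = 1.1250).
Solving J·Δ = −F gives Δ = (-24.1667, -13.9444).
Then the next iterate is (x, y)₁ = (-24.6667, -13.4444).

(-24.6667, -13.4444)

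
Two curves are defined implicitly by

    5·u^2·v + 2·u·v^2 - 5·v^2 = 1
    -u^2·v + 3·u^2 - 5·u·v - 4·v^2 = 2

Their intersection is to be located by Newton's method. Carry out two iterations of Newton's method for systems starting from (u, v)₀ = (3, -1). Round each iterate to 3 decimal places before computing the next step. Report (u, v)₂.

At (3, -1): F = (-45.000, 45.000).
Jacobian J = [[10·u·v + 2·v^2, 5·u^2 + 4·u·v - 10·v], [-2·u·v + 6·u - 5·v, -u^2 - 5·u - 8·v]].
At the point, J = [[-28.000, 43.000], [29.000, -16.000]] (det J = -799.000).
Solving J·Δ = −F gives Δ = (-1.521, 0.056).
Then the next iterate is (u, v)₁ = (1.479, -0.944).
Round to (1.479, -0.944) and repeat: F = (-13.14442, 10.04360), J = [[-12.17949, 14.79250], [16.38635, -2.03044]].
Δ = (-0.560, 0.428), so (u, v)₂ = (0.919, -0.516).

(0.919, -0.516)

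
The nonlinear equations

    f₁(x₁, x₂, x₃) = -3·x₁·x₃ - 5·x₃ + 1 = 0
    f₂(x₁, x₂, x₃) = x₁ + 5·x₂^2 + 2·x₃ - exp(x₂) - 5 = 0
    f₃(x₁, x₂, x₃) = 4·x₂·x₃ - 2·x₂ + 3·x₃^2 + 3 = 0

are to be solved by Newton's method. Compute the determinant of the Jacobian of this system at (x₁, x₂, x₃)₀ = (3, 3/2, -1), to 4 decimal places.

J = [[-3·x₃, 0, -3·x₁ - 5], [1, 10·x₂ - exp(x₂), 2], [0, 4·x₃ - 2, 4·x₂ + 6·x₃]].
At the point, J = [[3.0000, 0.0000, -14.0000], [1.0000, 10.518311, 2.0000], [0.0000, -6.0000, 0.0000]].
det J = 120.0000.

120.0000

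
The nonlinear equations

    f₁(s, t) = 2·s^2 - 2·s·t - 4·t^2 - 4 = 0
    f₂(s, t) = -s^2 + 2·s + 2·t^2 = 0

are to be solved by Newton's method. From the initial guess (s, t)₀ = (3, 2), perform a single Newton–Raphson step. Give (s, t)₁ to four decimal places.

(2.9167, 1.3333)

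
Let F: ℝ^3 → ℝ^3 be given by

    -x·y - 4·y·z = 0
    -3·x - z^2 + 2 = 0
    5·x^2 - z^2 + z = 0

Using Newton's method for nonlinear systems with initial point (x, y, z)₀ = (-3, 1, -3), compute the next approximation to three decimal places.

(-1.843, 0.143, -2.755)

At (-3, 1, -3): F = (15.000, 2.000, 33.000).
Jacobian J = [[-y, -x - 4·z, -4·y], [-3, 0, -2·z], [10·x, 0, -2·z + 1]].
At the point, J = [[-1.000, 15.000, -4.000], [-3.000, 0.000, 6.000], [-30.000, 0.000, 7.000]] (det J = -2385.000).
Solving J·Δ = −F gives Δ = (1.157, -0.857, 0.245).
Then the next iterate is (x, y, z)₁ = (-1.843, 0.143, -2.755).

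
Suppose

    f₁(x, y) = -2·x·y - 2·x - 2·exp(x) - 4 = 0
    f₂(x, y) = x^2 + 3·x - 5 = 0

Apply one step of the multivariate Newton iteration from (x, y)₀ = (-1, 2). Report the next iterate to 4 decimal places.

(6.0000, 24.9430)

At (-1, 2): F = (1.264241, -7.0000).
Jacobian J = [[-2·y - 2·exp(x) - 2, -2·x], [2·x + 3, 0]].
At the point, J = [[-6.735759, 2.0000], [1.0000, 0.0000]] (det J = -2.0000).
Solving J·Δ = −F gives Δ = (7.0000, 22.9430).
Then the next iterate is (x, y)₁ = (6.0000, 24.9430).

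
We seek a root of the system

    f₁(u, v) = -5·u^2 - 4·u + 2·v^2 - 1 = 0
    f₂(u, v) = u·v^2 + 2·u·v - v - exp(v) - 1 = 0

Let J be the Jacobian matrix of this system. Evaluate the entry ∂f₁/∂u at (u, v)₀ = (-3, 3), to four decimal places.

∂f₁/∂u = -10·u - 4.
At (-3, 3) this is 26.0000.

26.0000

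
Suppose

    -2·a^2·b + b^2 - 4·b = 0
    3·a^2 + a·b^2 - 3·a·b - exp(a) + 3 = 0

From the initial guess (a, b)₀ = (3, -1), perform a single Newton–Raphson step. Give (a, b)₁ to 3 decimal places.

At (3, -1): F = (23.000, 21.91446).
Jacobian J = [[-4·a·b, -2·a^2 + 2·b - 4], [6·a + b^2 - 3·b - exp(a), 2·a·b - 3·a]].
At the point, J = [[12.000, -24.000], [1.91446, -15.000]] (det J = -134.05289).
Solving J·Δ = −F gives Δ = (1.350, 1.633).
Then the next iterate is (a, b)₁ = (4.350, 0.633).

(4.350, 0.633)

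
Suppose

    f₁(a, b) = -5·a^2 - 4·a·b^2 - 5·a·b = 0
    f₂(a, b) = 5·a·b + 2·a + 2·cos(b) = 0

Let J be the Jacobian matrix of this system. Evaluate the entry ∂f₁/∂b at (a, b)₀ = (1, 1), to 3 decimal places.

∂f₁/∂b = -8·a·b - 5·a.
At (1, 1) this is -13.000.

-13.000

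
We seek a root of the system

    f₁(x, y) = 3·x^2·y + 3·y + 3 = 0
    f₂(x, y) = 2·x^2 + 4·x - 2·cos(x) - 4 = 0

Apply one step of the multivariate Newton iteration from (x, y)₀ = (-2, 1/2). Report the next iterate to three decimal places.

(-2.544, -0.418)

At (-2, 1/2): F = (10.500, -3.16771).
Jacobian J = [[6·x·y, 3·x^2 + 3], [4·x + 2·sin(x) + 4, 0]].
At the point, J = [[-6.000, 15.000], [-5.81859, 0.000]] (det J = 87.27892).
Solving J·Δ = −F gives Δ = (-0.544, -0.918).
Then the next iterate is (x, y)₁ = (-2.544, -0.418).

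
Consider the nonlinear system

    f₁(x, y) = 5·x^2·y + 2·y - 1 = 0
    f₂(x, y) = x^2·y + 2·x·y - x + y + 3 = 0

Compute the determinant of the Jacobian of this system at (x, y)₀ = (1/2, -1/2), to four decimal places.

2.5000

J = [[10·x·y, 5·x^2 + 2], [2·x·y + 2·y - 1, x^2 + 2·x + 1]].
At the point, J = [[-2.5000, 3.2500], [-2.5000, 2.2500]].
det J = 2.5000.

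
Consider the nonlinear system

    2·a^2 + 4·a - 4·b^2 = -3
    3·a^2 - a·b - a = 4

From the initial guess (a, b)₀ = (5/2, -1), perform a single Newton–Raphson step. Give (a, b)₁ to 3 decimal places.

At (5/2, -1): F = (21.500, 14.750).
Jacobian J = [[4·a + 4, -8·b], [6·a - b - 1, -a]].
At the point, J = [[14.000, 8.000], [15.000, -2.500]] (det J = -155.000).
Solving J·Δ = −F gives Δ = (-1.108, -0.748).
Then the next iterate is (a, b)₁ = (1.392, -1.748).

(1.392, -1.748)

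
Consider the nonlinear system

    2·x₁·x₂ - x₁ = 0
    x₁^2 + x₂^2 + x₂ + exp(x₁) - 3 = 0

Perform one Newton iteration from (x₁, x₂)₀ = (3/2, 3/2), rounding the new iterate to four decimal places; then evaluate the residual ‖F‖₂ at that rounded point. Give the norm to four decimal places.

At (3/2, 3/2): F = (3.0000, 7.481689).
Jacobian J = [[2·x₂ - 1, 2·x₁], [2·x₁ + exp(x₁), 2·x₂ + 1]].
At the point, J = [[2.0000, 3.0000], [7.481689, 4.0000]] (det J = -14.445067).
Solving J·Δ = −F gives Δ = (-0.7231, -0.5179).
Then the next iterate is (x₁, x₂)₁ = (0.7769, 0.9821).
Re-evaluating at (0.7769, 0.9821): F = (0.749087, 1.724914), so ‖F‖₂ = 1.8805.

1.8805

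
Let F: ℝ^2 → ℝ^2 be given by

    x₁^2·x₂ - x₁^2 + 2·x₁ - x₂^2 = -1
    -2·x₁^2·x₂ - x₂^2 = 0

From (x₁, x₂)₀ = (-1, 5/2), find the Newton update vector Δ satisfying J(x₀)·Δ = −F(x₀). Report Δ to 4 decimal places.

(0.1011, -1.4628)

At (-1, 5/2): F = (-5.7500, -11.2500).
Jacobian J = [[2·x₁·x₂ - 2·x₁ + 2, x₁^2 - 2·x₂], [-4·x₁·x₂, -2·x₁^2 - 2·x₂]].
At the point, J = [[-1.0000, -4.0000], [10.0000, -7.0000]] (det J = 47.0000).
Solving J·Δ = −F gives Δ = (0.1011, -1.4628).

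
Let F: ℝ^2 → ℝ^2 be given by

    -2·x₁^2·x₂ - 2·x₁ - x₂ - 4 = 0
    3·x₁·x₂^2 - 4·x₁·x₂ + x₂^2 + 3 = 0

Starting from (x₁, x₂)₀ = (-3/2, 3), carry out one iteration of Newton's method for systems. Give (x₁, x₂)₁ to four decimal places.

(-0.2000, 3.6000)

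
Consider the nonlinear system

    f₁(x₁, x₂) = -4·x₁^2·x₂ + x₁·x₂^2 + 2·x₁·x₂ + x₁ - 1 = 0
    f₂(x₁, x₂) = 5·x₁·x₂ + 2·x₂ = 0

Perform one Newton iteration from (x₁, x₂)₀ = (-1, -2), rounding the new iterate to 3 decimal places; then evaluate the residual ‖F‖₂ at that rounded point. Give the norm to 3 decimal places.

1.656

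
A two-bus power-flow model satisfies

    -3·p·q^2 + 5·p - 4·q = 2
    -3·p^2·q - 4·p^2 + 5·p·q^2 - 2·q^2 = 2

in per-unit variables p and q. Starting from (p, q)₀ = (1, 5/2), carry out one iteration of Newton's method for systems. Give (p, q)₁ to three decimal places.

(-24.364, 19.500)

At (1, 5/2): F = (-25.750, 5.250).
Jacobian J = [[-3·q^2 + 5, -6·p·q - 4], [-6·p·q - 8·p + 5·q^2, -3·p^2 + 10·p·q - 4·q]].
At the point, J = [[-13.750, -19.000], [8.250, 12.000]] (det J = -8.250).
Solving J·Δ = −F gives Δ = (-25.364, 17.000).
Then the next iterate is (p, q)₁ = (-24.364, 19.500).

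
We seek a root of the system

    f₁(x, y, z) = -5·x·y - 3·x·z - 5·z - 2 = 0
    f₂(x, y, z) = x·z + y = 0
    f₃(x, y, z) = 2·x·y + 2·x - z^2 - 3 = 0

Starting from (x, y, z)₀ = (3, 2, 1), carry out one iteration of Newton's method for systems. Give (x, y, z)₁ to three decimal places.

At (3, 2, 1): F = (-46.000, 5.000, 14.000).
Jacobian J = [[-5·y - 3·z, -5·x, -3·x - 5], [z, 1, x], [2·y + 2, 2·x, -2·z]].
At the point, J = [[-13.000, -15.000, -14.000], [1.000, 1.000, 3.000], [6.000, 6.000, -2.000]] (det J = -40.000).
Solving J·Δ = −F gives Δ = (-2.100, -0.500, -0.800).
Then the next iterate is (x, y, z)₁ = (0.900, 1.500, 0.200).

(0.900, 1.500, 0.200)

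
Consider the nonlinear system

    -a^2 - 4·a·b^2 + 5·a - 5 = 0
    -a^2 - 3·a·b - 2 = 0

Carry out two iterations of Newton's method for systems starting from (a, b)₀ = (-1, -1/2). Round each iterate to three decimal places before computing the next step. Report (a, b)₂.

At (-1, -1/2): F = (-10.000, -4.500).
Jacobian J = [[-2·a - 4·b^2 + 5, -8·a·b], [-2·a - 3·b, -3·a]].
At the point, J = [[6.000, -4.000], [3.500, 3.000]] (det J = 32.000).
Solving J·Δ = −F gives Δ = (1.500, -0.250).
Then the next iterate is (a, b)₁ = (0.500, -0.750).
Round to (0.500, -0.750) and repeat: F = (-3.875, -1.125), J = [[1.750, 3.000], [1.250, -1.500]].
Δ = (1.441, 0.451), so (a, b)₂ = (1.941, -0.299).

(1.941, -0.299)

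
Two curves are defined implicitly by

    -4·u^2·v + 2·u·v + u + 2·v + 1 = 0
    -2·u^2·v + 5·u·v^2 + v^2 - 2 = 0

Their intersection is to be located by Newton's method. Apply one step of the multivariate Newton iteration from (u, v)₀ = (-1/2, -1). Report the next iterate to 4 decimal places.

At (-1/2, -1): F = (0.5000, -3.0000).
Jacobian J = [[-8·u·v + 2·v + 1, -4·u^2 + 2·u + 2], [-4·u·v + 5·v^2, -2·u^2 + 10·u·v + 2·v]].
At the point, J = [[-5.0000, 0.0000], [3.0000, 2.5000]] (det J = -12.5000).
Solving J·Δ = −F gives Δ = (0.1000, 1.0800).
Then the next iterate is (u, v)₁ = (-0.4000, 0.0800).

(-0.4000, 0.0800)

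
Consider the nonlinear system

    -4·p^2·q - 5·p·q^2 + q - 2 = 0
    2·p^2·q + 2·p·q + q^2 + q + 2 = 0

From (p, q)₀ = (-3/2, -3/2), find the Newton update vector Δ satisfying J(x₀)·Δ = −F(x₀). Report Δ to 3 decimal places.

(-0.009, 0.890)

At (-3/2, -3/2): F = (26.875, 0.500).
Jacobian J = [[-8·p·q - 5·q^2, -4·p^2 - 10·p·q + 1], [4·p·q + 2·q, 2·p^2 + 2·p + 2·q + 1]].
At the point, J = [[-29.250, -30.500], [6.000, -0.500]] (det J = 197.625).
Solving J·Δ = −F gives Δ = (-0.009, 0.890).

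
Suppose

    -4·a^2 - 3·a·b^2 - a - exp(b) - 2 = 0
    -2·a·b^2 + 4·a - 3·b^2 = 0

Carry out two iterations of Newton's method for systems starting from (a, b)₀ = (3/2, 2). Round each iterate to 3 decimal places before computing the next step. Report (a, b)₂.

(-0.010, 0.899)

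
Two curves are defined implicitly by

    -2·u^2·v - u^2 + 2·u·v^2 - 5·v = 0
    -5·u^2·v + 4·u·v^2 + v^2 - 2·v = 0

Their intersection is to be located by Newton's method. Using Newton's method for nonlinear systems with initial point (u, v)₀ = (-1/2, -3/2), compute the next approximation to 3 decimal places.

(-2.140, -0.840)

At (-1/2, -3/2): F = (5.750, 2.625).
Jacobian J = [[-4·u·v - 2·u + 2·v^2, -2·u^2 + 4·u·v - 5], [-10·u·v + 4·v^2, -5·u^2 + 8·u·v + 2·v - 2]].
At the point, J = [[2.500, -2.500], [1.500, -0.250]] (det J = 3.125).
Solving J·Δ = −F gives Δ = (-1.640, 0.660).
Then the next iterate is (u, v)₁ = (-2.140, -0.840).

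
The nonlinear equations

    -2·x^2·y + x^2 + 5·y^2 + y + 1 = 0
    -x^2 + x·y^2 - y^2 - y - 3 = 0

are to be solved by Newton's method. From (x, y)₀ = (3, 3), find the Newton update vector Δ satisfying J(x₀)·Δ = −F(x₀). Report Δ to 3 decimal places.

(0.014, -0.276)

At (3, 3): F = (4.000, 3.000).
Jacobian J = [[-4·x·y + 2·x, -2·x^2 + 10·y + 1], [-2·x + y^2, 2·x·y - 2·y - 1]].
At the point, J = [[-30.000, 13.000], [3.000, 11.000]] (det J = -369.000).
Solving J·Δ = −F gives Δ = (0.014, -0.276).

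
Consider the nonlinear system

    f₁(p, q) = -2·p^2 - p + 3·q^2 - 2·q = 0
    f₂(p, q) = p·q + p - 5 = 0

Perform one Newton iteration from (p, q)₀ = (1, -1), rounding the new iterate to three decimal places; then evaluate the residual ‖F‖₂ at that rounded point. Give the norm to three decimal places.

55.551

At (1, -1): F = (2.000, -5.000).
Jacobian J = [[-4·p - 1, 6·q - 2], [q + 1, p]].
At the point, J = [[-5.000, -8.000], [0.000, 1.000]] (det J = -5.000).
Solving J·Δ = −F gives Δ = (-7.600, 5.000).
Then the next iterate is (p, q)₁ = (-6.600, 4.000).
Re-evaluating at (-6.600, 4.000): F = (-40.520, -38.000), so ‖F‖₂ = 55.551.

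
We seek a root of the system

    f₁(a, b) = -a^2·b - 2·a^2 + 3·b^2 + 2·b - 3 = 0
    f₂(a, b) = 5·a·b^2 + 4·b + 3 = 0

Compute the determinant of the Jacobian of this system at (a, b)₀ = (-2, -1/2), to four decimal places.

J = [[-2·a·b - 4·a, -a^2 + 6·b + 2], [5·b^2, 10·a·b + 4]].
At the point, J = [[6.0000, -5.0000], [1.2500, 14.0000]].
det J = 90.2500.

90.2500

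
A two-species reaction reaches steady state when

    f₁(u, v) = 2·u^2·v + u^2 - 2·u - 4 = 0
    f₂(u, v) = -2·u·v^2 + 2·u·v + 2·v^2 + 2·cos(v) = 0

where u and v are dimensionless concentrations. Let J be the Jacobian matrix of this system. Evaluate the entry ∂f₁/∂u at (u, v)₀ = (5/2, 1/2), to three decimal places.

∂f₁/∂u = 4·u·v + 2·u - 2.
At (5/2, 1/2) this is 8.000.

8.000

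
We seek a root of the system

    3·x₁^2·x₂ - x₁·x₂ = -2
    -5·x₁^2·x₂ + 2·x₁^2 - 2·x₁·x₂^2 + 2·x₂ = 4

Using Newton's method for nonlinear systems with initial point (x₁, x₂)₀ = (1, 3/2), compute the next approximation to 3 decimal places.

At (1, 3/2): F = (5.000, -11.000).
Jacobian J = [[6·x₁·x₂ - x₂, 3·x₁^2 - x₁], [-10·x₁·x₂ + 4·x₁ - 2·x₂^2, -5·x₁^2 - 4·x₁·x₂ + 2]].
At the point, J = [[7.500, 2.000], [-15.500, -9.000]] (det J = -36.500).
Solving J·Δ = −F gives Δ = (-0.630, -0.137).
Then the next iterate is (x₁, x₂)₁ = (0.370, 1.363).

(0.370, 1.363)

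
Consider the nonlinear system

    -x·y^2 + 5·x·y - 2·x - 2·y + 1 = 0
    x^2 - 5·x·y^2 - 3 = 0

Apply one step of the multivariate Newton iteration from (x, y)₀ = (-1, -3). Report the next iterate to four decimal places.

(1.5503, -5.5621)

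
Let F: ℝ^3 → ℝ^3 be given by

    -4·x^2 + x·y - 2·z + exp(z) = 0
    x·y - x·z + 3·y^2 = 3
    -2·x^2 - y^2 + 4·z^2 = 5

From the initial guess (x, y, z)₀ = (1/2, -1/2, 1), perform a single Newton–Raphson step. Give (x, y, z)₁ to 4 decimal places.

At (1/2, -1/2, 1): F = (-0.531718, -3.0000, -1.7500).
Jacobian J = [[-8·x + y, x, exp(z) - 2], [y - z, x + 6·y, -x], [-4·x, -2·y, 8·z]].
At the point, J = [[-4.5000, 0.5000, 0.718282], [-1.5000, -2.5000, -0.5000], [-2.0000, 1.0000, 8.0000]] (det J = 89.581168).
Solving J·Δ = −F gives Δ = (-0.1955, -1.1453, 0.3131).
Then the next iterate is (x, y, z)₁ = (0.3045, -1.6453, 1.3131).

(0.3045, -1.6453, 1.3131)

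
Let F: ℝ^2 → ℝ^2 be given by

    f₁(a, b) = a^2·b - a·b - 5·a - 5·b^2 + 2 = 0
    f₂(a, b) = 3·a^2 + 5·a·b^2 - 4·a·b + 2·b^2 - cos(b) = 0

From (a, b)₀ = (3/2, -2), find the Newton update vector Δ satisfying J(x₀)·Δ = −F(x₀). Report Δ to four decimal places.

(0.0725, 1.3326)

At (3/2, -2): F = (-27.0000, 57.166147).
Jacobian J = [[2·a·b - b - 5, a^2 - a - 10·b], [6·a + 5·b^2 - 4·b, 10·a·b - 4·a + 4·b + sin(b)]].
At the point, J = [[-9.0000, 20.7500], [37.0000, -44.909297]] (det J = -363.566323).
Solving J·Δ = −F gives Δ = (0.0725, 1.3326).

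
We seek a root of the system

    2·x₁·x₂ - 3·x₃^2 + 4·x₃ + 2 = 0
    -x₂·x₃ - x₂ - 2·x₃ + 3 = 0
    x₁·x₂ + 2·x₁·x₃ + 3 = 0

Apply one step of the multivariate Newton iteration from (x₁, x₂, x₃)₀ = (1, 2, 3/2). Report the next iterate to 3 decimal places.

At (1, 2, 3/2): F = (5.250, -5.000, 8.000).
Jacobian J = [[2·x₂, 2·x₁, -6·x₃ + 4], [0, -x₃ - 1, -x₂ - 2], [x₂ + 2·x₃, x₁, 2·x₁]].
At the point, J = [[4.000, 2.000, -5.000], [0.000, -2.500, -4.000], [5.000, 1.000, 2.000]] (det J = -106.500).
Solving J·Δ = −F gives Δ = (-1.167, -1.333, -0.417).
Then the next iterate is (x₁, x₂, x₃)₁ = (-0.167, 0.667, 1.083).

(-0.167, 0.667, 1.083)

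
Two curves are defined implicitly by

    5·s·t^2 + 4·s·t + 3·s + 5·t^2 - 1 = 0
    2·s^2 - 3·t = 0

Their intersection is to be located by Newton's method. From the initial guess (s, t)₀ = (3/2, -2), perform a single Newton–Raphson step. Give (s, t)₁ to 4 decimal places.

(-0.0411, -1.5822)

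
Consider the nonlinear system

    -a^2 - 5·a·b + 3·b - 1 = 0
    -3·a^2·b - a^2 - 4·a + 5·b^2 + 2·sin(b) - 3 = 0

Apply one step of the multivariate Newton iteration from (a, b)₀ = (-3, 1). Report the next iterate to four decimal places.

(-2.3659, 0.5203)

At (-3, 1): F = (8.0000, -20.317058).
Jacobian J = [[-2·a - 5·b, -5·a + 3], [-6·a·b - 2·a - 4, -3·a^2 + 10·b + 2·cos(b)]].
At the point, J = [[1.0000, 18.0000], [20.0000, -15.919395]] (det J = -375.919395).
Solving J·Δ = −F gives Δ = (0.6341, -0.4797).
Then the next iterate is (a, b)₁ = (-2.3659, 0.5203).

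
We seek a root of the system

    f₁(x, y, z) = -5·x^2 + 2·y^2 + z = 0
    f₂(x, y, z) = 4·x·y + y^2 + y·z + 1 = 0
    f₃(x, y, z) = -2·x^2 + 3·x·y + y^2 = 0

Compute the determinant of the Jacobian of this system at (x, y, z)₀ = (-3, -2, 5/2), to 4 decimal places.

-499.0000

J = [[-10·x, 4·y, 1], [4·y, 4·x + 2·y + z, y], [-4·x + 3·y, 3·x + 2·y, 0]].
At the point, J = [[30.0000, -8.0000, 1.0000], [-8.0000, -13.5000, -2.0000], [6.0000, -13.0000, 0.0000]].
det J = -499.0000.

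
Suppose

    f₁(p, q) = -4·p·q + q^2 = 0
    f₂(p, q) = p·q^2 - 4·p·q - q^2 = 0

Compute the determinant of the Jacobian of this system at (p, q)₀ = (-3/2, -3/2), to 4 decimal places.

J = [[-4·q, -4·p + 2·q], [q^2 - 4·q, 2·p·q - 4·p - 2·q]].
At the point, J = [[6.0000, 3.0000], [8.2500, 13.5000]].
det J = 56.2500.

56.2500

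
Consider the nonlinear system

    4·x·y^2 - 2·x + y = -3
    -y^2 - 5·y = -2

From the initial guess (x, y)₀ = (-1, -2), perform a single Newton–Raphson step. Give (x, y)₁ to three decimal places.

(-9.786, 6.000)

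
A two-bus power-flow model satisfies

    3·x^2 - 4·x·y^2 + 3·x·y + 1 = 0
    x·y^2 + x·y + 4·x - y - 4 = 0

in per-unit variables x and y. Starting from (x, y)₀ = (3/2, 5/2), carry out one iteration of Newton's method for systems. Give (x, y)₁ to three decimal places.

(0.824, 2.000)

At (3/2, 5/2): F = (-18.500, 12.625).
Jacobian J = [[6·x - 4·y^2 + 3·y, -8·x·y + 3·x], [y^2 + y + 4, 2·x·y + x - 1]].
At the point, J = [[-8.500, -25.500], [12.750, 8.000]] (det J = 257.125).
Solving J·Δ = −F gives Δ = (-0.676, -0.500).
Then the next iterate is (x, y)₁ = (0.824, 2.000).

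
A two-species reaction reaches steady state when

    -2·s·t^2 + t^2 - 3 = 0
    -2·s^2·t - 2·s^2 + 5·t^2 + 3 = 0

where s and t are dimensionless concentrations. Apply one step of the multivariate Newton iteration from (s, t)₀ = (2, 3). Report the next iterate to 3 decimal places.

At (2, 3): F = (-30.000, 16.000).
Jacobian J = [[-2·t^2, -4·s·t + 2·t], [-4·s·t - 4·s, -2·s^2 + 10·t]].
At the point, J = [[-18.000, -18.000], [-32.000, 22.000]] (det J = -972.000).
Solving J·Δ = −F gives Δ = (-0.383, -1.284).
Then the next iterate is (s, t)₁ = (1.617, 1.716).

(1.617, 1.716)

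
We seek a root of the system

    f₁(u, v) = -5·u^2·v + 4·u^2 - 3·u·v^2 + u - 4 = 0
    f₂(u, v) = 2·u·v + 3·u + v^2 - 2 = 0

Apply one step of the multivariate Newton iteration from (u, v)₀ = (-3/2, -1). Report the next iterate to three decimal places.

At (-3/2, -1): F = (19.250, -2.500).
Jacobian J = [[-10·u·v + 8·u - 3·v^2 + 1, -5·u^2 - 6·u·v], [2·v + 3, 2·u + 2·v]].
At the point, J = [[-29.000, -20.250], [1.000, -5.000]] (det J = 165.250).
Solving J·Δ = −F gives Δ = (0.889, -0.322).
Then the next iterate is (u, v)₁ = (-0.611, -1.322).

(-0.611, -1.322)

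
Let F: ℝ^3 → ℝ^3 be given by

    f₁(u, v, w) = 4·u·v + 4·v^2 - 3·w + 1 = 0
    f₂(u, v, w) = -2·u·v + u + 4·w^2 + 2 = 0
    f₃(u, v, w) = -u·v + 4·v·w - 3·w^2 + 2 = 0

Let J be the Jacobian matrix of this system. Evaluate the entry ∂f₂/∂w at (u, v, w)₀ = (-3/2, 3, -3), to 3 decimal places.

∂f₂/∂w = 8·w.
At (-3/2, 3, -3) this is -24.000.

-24.000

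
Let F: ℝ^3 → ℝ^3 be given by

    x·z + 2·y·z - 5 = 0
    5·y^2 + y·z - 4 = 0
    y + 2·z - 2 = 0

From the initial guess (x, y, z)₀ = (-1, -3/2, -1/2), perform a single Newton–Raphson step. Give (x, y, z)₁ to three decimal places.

(-24.373, -1.186, 1.593)

At (-1, -3/2, -1/2): F = (-3.000, 8.000, -4.500).
Jacobian J = [[z, 2·z, x + 2·y], [0, 10·y + z, y], [0, 1, 2]].
At the point, J = [[-0.500, -1.000, -4.000], [0.000, -15.500, -1.500], [0.000, 1.000, 2.000]] (det J = 14.750).
Solving J·Δ = −F gives Δ = (-23.373, 0.314, 2.093).
Then the next iterate is (x, y, z)₁ = (-24.373, -1.186, 1.593).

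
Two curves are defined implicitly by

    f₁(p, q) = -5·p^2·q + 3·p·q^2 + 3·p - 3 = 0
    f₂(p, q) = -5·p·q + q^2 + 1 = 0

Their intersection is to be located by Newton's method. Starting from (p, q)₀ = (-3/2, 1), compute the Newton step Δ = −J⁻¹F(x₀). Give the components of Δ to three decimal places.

(0.290, -0.847)

At (-3/2, 1): F = (-23.250, 9.500).
Jacobian J = [[-10·p·q + 3·q^2 + 3, -5·p^2 + 6·p·q], [-5·q, -5·p + 2·q]].
At the point, J = [[21.000, -20.250], [-5.000, 9.500]] (det J = 98.250).
Solving J·Δ = −F gives Δ = (0.290, -0.847).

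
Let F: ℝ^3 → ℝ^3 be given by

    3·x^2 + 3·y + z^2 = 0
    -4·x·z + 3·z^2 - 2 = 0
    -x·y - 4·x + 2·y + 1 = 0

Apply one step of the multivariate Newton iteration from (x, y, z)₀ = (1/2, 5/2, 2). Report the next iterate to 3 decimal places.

(0.273, -0.315, 1.219)

At (1/2, 5/2, 2): F = (12.250, 6.000, 2.750).
Jacobian J = [[6·x, 3, 2·z], [-4·z, 0, -4·x + 6·z], [-y - 4, -x + 2, 0]].
At the point, J = [[3.000, 3.000, 4.000], [-8.000, 0.000, 10.000], [-6.500, 1.500, 0.000]] (det J = -288.000).
Solving J·Δ = −F gives Δ = (-0.227, -2.815, -0.781).
Then the next iterate is (x, y, z)₁ = (0.273, -0.315, 1.219).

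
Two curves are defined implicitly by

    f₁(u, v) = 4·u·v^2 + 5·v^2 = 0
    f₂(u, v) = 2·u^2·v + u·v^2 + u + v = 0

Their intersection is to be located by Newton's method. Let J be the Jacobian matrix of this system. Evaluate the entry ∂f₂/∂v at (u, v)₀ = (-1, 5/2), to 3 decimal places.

-2.000

∂f₂/∂v = 2·u^2 + 2·u·v + 1.
At (-1, 5/2) this is -2.000.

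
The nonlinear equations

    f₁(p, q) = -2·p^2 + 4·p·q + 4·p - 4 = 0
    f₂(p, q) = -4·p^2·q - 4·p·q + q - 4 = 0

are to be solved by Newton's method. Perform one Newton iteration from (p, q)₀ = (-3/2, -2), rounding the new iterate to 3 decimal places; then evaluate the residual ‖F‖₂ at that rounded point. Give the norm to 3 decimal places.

0.160

At (-3/2, -2): F = (-2.500, 0.000).
Jacobian J = [[-4·p + 4·q + 4, 4·p], [-8·p·q - 4·q, -4·p^2 - 4·p + 1]].
At the point, J = [[2.000, -6.000], [-16.000, -2.000]] (det J = -100.000).
Solving J·Δ = −F gives Δ = (0.050, -0.400).
Then the next iterate is (p, q)₁ = (-1.450, -2.400).
Re-evaluating at (-1.450, -2.400): F = (-0.085, -0.136), so ‖F‖₂ = 0.160.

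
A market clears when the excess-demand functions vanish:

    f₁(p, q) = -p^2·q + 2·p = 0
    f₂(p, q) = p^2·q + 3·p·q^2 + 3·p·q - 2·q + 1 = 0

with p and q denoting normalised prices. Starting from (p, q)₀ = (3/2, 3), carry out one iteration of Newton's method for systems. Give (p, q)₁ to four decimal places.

At (3/2, 3): F = (-3.7500, 55.7500).
Jacobian J = [[-2·p·q + 2, -p^2], [2·p·q + 3·q^2 + 3·q, p^2 + 6·p·q + 3·p - 2]].
At the point, J = [[-7.0000, -2.2500], [45.0000, 31.7500]] (det J = -121.0000).
Solving J·Δ = −F gives Δ = (0.0527, -1.8306).
Then the next iterate is (p, q)₁ = (1.5527, 1.1694).

(1.5527, 1.1694)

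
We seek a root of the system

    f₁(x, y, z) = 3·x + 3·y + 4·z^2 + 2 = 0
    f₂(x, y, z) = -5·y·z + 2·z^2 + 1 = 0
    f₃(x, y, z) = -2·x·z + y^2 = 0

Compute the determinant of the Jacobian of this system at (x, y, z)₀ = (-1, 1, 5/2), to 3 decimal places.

-1430.000

J = [[3, 3, 8·z], [0, -5·z, -5·y + 4·z], [-2·z, 2·y, -2·x]].
At the point, J = [[3.000, 3.000, 20.000], [0.000, -12.500, 5.000], [-5.000, 2.000, 2.000]].
det J = -1430.000.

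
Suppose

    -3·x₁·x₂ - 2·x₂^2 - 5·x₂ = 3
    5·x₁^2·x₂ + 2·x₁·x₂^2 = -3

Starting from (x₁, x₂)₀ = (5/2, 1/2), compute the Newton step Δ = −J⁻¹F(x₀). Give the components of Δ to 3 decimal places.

At (5/2, 1/2): F = (-9.750, 19.875).
Jacobian J = [[-3·x₂, -3·x₁ - 4·x₂ - 5], [10·x₁·x₂ + 2·x₂^2, 5·x₁^2 + 4·x₁·x₂]].
At the point, J = [[-1.500, -14.500], [13.000, 36.250]] (det J = 134.125).
Solving J·Δ = −F gives Δ = (0.486, -0.723).

(0.486, -0.723)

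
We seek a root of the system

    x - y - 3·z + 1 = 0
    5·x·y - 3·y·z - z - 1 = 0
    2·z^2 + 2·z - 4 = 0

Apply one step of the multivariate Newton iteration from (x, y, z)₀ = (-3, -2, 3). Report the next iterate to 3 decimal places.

(1.412, -2.303, 1.571)

At (-3, -2, 3): F = (-9.000, 44.000, 20.000).
Jacobian J = [[1, -1, -3], [5·y, 5·x - 3·z, -3·y - 1], [0, 0, 4·z + 2]].
At the point, J = [[1.000, -1.000, -3.000], [-10.000, -24.000, 5.000], [0.000, 0.000, 14.000]] (det J = -476.000).
Solving J·Δ = −F gives Δ = (4.412, -0.303, -1.429).
Then the next iterate is (x, y, z)₁ = (1.412, -2.303, 1.571).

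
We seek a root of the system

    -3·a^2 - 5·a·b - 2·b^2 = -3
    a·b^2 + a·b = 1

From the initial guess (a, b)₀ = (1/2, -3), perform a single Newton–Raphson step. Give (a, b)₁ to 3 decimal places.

(0.519, -2.155)

At (1/2, -3): F = (-8.250, 2.000).
Jacobian J = [[-6·a - 5·b, -5·a - 4·b], [b^2 + b, 2·a·b + a]].
At the point, J = [[12.000, 9.500], [6.000, -2.500]] (det J = -87.000).
Solving J·Δ = −F gives Δ = (0.019, 0.845).
Then the next iterate is (a, b)₁ = (0.519, -2.155).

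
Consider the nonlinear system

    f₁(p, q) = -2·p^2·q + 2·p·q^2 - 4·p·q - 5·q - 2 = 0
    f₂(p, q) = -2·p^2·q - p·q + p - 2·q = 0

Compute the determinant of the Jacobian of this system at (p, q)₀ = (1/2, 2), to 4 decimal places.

-5.5000

J = [[-4·p·q + 2·q^2 - 4·q, -2·p^2 + 4·p·q - 4·p - 5], [-4·p·q - q + 1, -2·p^2 - p - 2]].
At the point, J = [[-4.0000, -3.5000], [-5.0000, -3.0000]].
det J = -5.5000.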